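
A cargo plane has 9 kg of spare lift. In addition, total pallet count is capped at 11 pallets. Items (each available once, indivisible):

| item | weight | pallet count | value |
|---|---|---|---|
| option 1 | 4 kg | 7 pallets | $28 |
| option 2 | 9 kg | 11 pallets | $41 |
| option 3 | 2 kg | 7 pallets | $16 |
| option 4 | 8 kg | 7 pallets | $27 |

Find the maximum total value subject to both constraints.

$41

Feasible sets respecting both limits:
- option 2: weight 9, pallet count 11, value 41
- option 1: weight 4, pallet count 7, value 28
- option 4: weight 8, pallet count 7, value 27
- option 3: weight 2, pallet count 7, value 16
Best: $41.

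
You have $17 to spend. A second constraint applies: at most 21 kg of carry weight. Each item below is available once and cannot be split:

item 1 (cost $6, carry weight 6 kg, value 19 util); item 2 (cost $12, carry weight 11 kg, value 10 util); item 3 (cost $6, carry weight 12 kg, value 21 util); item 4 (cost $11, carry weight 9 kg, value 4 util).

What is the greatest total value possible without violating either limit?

Feasible sets respecting both limits:
- item 1+item 3: cost 12, carry weight 18, value 40
- item 3+item 4: cost 17, carry weight 21, value 25
- item 1+item 4: cost 17, carry weight 15, value 23
- item 3: cost 6, carry weight 12, value 21
Best: 40 util.

40 util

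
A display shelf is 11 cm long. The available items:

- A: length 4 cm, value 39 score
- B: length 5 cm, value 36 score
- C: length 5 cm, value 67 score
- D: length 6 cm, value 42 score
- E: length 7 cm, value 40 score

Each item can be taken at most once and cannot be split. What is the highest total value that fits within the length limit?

Check high-value combinations within 11 cm:
- C+D: length 5+6=11, value 67+42=109
- A+C: length 4+5=9, value 39+67=106
- B+C: length 5+5=10, value 36+67=103
Best: 109 score.

109 score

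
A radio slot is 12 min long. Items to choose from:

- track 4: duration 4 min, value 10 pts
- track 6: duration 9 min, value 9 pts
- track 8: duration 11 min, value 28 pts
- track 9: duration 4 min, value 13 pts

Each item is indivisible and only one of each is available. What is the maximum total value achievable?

28 pts

Check high-value combinations within 12 min:
- track 8: duration 11, value 28
- track 4+track 9: duration 4+4=8, value 10+13=23
- track 9: duration 4, value 13
- track 4: duration 4, value 10
- track 6: duration 9, value 9
Best: 28 pts.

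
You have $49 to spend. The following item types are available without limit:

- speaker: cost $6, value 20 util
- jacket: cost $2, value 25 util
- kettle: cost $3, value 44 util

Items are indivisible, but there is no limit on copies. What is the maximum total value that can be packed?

Best value-per-unit is kettle at 44/3; filling with it alone gives 16×44 = 704.
Optimal mix: 2×jacket + 15×kettle → cost 49, value 710.

710 util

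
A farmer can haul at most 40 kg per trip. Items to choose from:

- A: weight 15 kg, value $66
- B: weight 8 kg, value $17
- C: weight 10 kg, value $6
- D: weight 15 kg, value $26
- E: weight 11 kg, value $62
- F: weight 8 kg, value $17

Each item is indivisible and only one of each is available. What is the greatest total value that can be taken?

Check high-value combinations within 40 kg:
- A+B+E: weight 15+8+11=34, value 66+17+62=145
- A+E+F: weight 15+11+8=34, value 66+62+17=145
- A+C+E: weight 15+10+11=36, value 66+6+62=134
- A+E: weight 15+11=26, value 66+62=128
Best: $145.

$145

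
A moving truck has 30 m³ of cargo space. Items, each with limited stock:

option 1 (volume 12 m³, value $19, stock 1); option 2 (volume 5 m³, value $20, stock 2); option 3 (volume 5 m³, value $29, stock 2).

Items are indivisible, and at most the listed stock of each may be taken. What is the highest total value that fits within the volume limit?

Best selections within volume 30 and stock limits:
- 2×option 2 + 2×option 3: volume 20, value 98
- 1×option 1 + 1×option 2 + 2×option 3: volume 27, value 97
Best: $98.

$98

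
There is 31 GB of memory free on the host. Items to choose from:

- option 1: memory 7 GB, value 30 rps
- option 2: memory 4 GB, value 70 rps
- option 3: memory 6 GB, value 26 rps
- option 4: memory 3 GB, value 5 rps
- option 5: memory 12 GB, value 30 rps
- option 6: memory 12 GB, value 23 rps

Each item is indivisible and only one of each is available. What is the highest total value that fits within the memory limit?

Check high-value combinations within 31 GB:
- option 1+option 2+option 3+option 5: memory 7+4+6+12=29, value 30+70+26+30=156
- option 1+option 2+option 3+option 6: memory 7+4+6+12=29, value 30+70+26+23=149
- option 1+option 2+option 4+option 5: memory 7+4+3+12=26, value 30+70+5+30=135
Best: 156 rps.

156 rps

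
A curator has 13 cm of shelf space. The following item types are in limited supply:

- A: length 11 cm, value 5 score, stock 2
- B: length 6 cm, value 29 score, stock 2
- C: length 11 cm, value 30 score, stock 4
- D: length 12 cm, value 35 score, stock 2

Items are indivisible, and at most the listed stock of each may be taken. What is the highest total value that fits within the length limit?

58 score

Best selections within length 13 and stock limits:
- 2×B: length 12, value 58
- 1×D: length 12, value 35
- 1×C: length 11, value 30
Best: 58 score.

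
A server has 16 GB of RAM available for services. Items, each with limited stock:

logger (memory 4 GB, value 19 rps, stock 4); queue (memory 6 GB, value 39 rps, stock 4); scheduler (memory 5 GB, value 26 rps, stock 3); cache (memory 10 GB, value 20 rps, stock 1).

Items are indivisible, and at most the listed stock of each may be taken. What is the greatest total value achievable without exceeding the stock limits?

97 rps

Top feasible selections:
- 1×logger + 2×queue: memory 16, value 97
- 1×queue + 2×scheduler: memory 16, value 91
- 1×logger + 1×queue + 1×scheduler: memory 15, value 84
- 2×queue: memory 12, value 78
Best: 97 rps.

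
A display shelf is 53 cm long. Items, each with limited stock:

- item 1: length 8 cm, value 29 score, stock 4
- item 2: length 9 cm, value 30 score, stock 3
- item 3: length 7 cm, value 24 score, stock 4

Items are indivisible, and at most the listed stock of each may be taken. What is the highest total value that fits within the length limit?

Best selections within length 53 and stock limits:
- 4×item 1 + 3×item 3: length 53, value 188
- 2×item 1 + 1×item 2 + 4×item 3: length 53, value 184
- 3×item 1 + 4×item 3: length 52, value 183
Best: 188 score.

188 score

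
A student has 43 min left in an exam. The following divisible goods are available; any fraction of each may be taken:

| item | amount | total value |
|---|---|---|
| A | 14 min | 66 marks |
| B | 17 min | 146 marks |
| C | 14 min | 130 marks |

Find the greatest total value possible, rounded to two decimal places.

332.57

Take in order of value per unit:
- C (130/14 per unit): all 14 → value 130, running total 130.00
- B (146/17 per unit): all 17 → value 146, running total 276.00
- A (66/14 per unit): 12 of 14 → value 12×66/14 = 56.5714, running total 332.57
Total 332.57.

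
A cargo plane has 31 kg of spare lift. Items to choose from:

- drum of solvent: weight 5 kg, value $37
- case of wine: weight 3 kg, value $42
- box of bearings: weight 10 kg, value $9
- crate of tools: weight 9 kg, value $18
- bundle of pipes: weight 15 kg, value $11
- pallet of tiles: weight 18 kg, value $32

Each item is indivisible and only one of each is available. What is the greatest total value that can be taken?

This is a 0/1 knapsack; check combinations near the capacity.
- drum of solvent+case of wine+pallet of tiles: weight 5+3+18=26, value 37+42+32=111
- drum of solvent+case of wine+box of bearings+crate of tools: weight 5+3+10+9=27, value 37+42+9+18=106
- drum of solvent+case of wine+crate of tools: weight 5+3+9=17, value 37+42+18=97
- case of wine+crate of tools+pallet of tiles: weight 3+9+18=30, value 42+18+32=92
- drum of solvent+case of wine+bundle of pipes: weight 5+3+15=23, value 37+42+11=90
Best: $111.

$111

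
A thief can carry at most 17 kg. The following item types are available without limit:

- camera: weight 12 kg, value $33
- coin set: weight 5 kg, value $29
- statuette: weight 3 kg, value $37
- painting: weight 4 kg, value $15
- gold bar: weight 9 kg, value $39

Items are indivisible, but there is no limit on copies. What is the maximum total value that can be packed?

Best value-per-unit is statuette at 37/3, and filling with it alone uses weight 5×3=15. No mix of the others beats 5×37 = 185.

$185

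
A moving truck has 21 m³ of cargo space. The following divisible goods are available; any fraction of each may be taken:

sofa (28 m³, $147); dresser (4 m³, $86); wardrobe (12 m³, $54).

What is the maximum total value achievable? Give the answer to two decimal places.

Take in order of value per unit:
- dresser (86/4 per unit): all 4 → value 86, running total 86.00
- sofa (147/28 per unit): 17 of 28 → value 17×147/28 = 89.2500, running total 175.25
Total 175.25.

175.25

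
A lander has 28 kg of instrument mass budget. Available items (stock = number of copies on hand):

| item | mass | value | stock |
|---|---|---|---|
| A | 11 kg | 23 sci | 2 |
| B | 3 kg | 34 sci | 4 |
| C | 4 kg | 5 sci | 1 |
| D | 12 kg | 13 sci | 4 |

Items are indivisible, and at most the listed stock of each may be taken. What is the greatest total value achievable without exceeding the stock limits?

Top feasible selections:
- 1×A + 4×B + 1×C: mass 27, value 164
- 1×A + 4×B: mass 23, value 159
- 4×B + 1×C + 1×D: mass 28, value 154
Best: 164 sci.

164 sci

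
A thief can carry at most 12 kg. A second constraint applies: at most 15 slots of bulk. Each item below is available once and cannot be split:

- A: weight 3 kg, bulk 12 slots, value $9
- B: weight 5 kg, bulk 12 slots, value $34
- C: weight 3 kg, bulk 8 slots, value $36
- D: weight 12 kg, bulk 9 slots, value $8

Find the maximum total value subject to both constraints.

Feasible sets respecting both limits:
- C: weight 3, bulk 8, value 36
- B: weight 5, bulk 12, value 34
- A: weight 3, bulk 12, value 9
- D: weight 12, bulk 9, value 8
Best: $36.

$36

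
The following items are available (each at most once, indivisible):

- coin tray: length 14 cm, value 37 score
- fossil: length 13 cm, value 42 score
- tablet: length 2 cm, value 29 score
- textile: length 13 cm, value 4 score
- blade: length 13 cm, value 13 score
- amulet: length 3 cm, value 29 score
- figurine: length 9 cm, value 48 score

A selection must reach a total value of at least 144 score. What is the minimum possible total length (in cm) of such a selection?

27

Subsets with value ≥ 144, sorted by total length:
- fossil+tablet+amulet+figurine: length 27, value 148
- coin tray+fossil+tablet+figurine: length 38, value 156
Minimum length: 27 cm.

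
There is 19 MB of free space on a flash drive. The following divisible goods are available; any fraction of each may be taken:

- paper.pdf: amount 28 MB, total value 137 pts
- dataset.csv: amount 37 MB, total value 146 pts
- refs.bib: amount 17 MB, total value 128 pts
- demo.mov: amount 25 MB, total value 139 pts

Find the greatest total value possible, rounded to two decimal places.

Take in order of value per unit:
- refs.bib (128/17 per unit): all 17 → value 128, running total 128.00
- demo.mov (139/25 per unit): 2 of 25 → value 2×139/25 = 11.1200, running total 139.12
Total 139.12.

139.12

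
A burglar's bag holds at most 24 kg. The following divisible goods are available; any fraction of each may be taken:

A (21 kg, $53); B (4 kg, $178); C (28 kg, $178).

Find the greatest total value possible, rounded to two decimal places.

Take in order of value per unit:
- B (178/4 per unit): all 4 → value 178, running total 178.00
- C (178/28 per unit): 20 of 28 → value 20×178/28 = 127.1429, running total 305.14
Total 305.14.

305.14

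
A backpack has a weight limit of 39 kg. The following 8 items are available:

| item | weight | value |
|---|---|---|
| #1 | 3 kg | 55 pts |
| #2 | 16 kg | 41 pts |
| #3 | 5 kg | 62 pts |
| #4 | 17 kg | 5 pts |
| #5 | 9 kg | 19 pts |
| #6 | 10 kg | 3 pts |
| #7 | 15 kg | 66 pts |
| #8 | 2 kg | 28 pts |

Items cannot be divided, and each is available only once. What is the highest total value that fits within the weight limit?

Check high-value combinations within 39 kg:
- #1+#3+#5+#7+#8: weight 3+5+9+15+2=34, value 55+62+19+66+28=230
- #1+#2+#3+#7: weight 3+16+5+15=39, value 55+41+62+66=224
- #1+#3+#6+#7+#8: weight 3+5+10+15+2=35, value 55+62+3+66+28=214
- #1+#3+#7+#8: weight 3+5+15+2=25, value 55+62+66+28=211
Best: 230 pts.

230 pts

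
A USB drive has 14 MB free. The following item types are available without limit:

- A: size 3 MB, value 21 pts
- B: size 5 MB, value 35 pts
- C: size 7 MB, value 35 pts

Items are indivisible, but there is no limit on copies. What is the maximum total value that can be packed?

98 pts

Best value-per-unit is A at 21/3; filling with it alone gives 4×21 = 84.
Optimal mix: 3×A + 1×B → size 14, value 98.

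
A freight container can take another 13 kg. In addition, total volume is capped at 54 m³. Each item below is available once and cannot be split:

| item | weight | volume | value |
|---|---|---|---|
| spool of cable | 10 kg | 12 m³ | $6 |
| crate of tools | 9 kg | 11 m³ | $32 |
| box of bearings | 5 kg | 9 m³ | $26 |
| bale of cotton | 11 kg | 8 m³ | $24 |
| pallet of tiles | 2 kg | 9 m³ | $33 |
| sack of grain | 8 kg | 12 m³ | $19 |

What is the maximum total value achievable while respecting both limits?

$65

Feasible sets respecting both limits:
- crate of tools+pallet of tiles: weight 11, volume 20, value 65
- box of bearings+pallet of tiles: weight 7, volume 18, value 59
- bale of cotton+pallet of tiles: weight 13, volume 17, value 57
Best: $65.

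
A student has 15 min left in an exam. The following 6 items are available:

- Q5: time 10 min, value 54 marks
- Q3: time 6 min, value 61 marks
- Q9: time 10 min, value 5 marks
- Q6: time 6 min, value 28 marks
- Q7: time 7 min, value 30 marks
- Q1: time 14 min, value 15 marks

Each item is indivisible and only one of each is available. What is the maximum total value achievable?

Check high-value combinations within 15 min:
- Q3+Q7: time 6+7=13, value 61+30=91
- Q3+Q6: time 6+6=12, value 61+28=89
- Q3: time 6, value 61
Best: 91 marks.

91 marks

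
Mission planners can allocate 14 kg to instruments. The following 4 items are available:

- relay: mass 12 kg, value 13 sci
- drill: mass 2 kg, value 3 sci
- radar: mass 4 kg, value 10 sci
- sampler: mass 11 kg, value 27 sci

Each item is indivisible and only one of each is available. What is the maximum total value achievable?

Check high-value combinations within 14 kg:
- drill+sampler: mass 2+11=13, value 3+27=30
- sampler: mass 11, value 27
- relay+drill: mass 12+2=14, value 13+3=16
- drill+radar: mass 2+4=6, value 3+10=13
- relay: mass 12, value 13
Best: 30 sci.

30 sci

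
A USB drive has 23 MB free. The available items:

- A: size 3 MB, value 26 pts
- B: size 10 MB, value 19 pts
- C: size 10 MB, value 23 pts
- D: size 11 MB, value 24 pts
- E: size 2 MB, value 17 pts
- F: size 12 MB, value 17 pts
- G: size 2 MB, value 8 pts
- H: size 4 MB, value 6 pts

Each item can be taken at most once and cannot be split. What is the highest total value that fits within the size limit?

Check high-value combinations within 23 MB:
- A+D+E+G+H: size 3+11+2+2+4=22, value 26+24+17+8+6=81
- A+C+E+G+H: size 3+10+2+2+4=21, value 26+23+17+8+6=80
- A+B+E+G+H: size 3+10+2+2+4=21, value 26+19+17+8+6=76
- A+D+E+G: size 3+11+2+2=18, value 26+24+17+8=75
Best: 81 pts.

81 pts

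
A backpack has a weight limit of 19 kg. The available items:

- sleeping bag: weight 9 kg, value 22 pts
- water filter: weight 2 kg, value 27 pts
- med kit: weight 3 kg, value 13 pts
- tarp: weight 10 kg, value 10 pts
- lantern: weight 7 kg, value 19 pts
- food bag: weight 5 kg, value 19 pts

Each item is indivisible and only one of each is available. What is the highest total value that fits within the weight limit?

81 pts

Check high-value combinations within 19 kg:
- sleeping bag+water filter+med kit+food bag: weight 9+2+3+5=19, value 22+27+13+19=81
- water filter+med kit+lantern+food bag: weight 2+3+7+5=17, value 27+13+19+19=78
- sleeping bag+water filter+food bag: weight 9+2+5=16, value 22+27+19=68
Best: 81 pts.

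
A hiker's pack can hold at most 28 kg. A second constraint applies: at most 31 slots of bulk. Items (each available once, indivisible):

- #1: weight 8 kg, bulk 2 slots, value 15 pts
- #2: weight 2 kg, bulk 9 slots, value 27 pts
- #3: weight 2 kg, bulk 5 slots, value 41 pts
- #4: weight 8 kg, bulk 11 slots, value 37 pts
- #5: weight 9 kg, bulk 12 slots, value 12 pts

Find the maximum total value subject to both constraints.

Feasible sets respecting both limits:
- #1+#2+#3+#4: weight 20, bulk 27, value 120
- #2+#3+#4: weight 12, bulk 25, value 105
- #1+#3+#4+#5: weight 27, bulk 30, value 105
- #1+#2+#3+#5: weight 21, bulk 28, value 95
Best: 120 pts.

120 pts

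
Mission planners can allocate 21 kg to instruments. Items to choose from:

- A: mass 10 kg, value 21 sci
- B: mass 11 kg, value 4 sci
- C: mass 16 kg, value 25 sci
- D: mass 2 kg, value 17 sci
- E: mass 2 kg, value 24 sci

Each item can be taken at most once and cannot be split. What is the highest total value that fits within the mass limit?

This is a 0/1 knapsack; check combinations near the capacity.
- C+D+E: mass 16+2+2=20, value 25+17+24=66
- A+D+E: mass 10+2+2=14, value 21+17+24=62
- C+E: mass 16+2=18, value 25+24=49
- A+E: mass 10+2=12, value 21+24=45
- B+D+E: mass 11+2+2=15, value 4+17+24=45
Best: 66 sci.

66 sci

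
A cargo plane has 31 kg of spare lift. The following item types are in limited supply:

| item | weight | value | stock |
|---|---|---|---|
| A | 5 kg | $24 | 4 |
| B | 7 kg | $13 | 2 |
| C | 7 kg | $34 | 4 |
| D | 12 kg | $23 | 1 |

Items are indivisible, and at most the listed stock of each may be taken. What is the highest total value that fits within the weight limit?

Best selections within weight 31 and stock limits:
- 2×A + 3×C: weight 31, value 150
- 3×A + 2×C: weight 29, value 140
Best: $150.

$150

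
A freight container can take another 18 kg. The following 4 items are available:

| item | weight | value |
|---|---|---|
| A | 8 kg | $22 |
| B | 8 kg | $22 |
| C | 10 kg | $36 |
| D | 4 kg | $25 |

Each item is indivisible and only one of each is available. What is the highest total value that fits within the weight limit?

Check high-value combinations within 18 kg:
- C+D: weight 10+4=14, value 36+25=61
- A+C: weight 8+10=18, value 22+36=58
- B+C: weight 8+10=18, value 22+36=58
- A+D: weight 8+4=12, value 22+25=47
Best: $61.

$61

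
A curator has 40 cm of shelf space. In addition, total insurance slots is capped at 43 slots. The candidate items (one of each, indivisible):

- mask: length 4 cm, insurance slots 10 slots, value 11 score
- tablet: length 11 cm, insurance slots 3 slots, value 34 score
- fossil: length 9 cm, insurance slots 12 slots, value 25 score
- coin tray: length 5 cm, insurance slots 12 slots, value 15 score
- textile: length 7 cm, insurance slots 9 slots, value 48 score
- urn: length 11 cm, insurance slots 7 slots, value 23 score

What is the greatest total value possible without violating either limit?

131 score

Feasible sets respecting both limits:
- mask+tablet+coin tray+textile+urn: length 38, insurance slots 41, value 131
- tablet+fossil+textile+urn: length 38, insurance slots 31, value 130
- tablet+fossil+coin tray+textile: length 32, insurance slots 36, value 122
Best: 131 score.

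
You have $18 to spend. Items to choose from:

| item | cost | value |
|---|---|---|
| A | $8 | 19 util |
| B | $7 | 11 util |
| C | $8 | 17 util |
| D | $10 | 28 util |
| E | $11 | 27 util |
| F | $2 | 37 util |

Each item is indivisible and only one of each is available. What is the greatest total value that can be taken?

This is a 0/1 knapsack; check combinations near the capacity.
- A+C+F: cost 8+8+2=18, value 19+17+37=73
- A+B+F: cost 8+7+2=17, value 19+11+37=67
- D+F: cost 10+2=12, value 28+37=65
Best: 73 util.

73 util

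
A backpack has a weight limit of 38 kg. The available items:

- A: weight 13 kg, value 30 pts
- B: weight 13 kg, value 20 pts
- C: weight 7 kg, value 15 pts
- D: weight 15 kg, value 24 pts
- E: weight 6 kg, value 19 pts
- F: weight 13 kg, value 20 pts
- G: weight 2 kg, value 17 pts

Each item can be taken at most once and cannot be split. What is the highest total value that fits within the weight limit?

Check high-value combinations within 38 kg:
- A+D+E+G: weight 13+15+6+2=36, value 30+24+19+17=90
- A+B+E+G: weight 13+13+6+2=34, value 30+20+19+17=86
- A+E+F+G: weight 13+6+13+2=34, value 30+19+20+17=86
- A+C+D+G: weight 13+7+15+2=37, value 30+15+24+17=86
- A+B+C+G: weight 13+13+7+2=35, value 30+20+15+17=82
Best: 90 pts.

90 pts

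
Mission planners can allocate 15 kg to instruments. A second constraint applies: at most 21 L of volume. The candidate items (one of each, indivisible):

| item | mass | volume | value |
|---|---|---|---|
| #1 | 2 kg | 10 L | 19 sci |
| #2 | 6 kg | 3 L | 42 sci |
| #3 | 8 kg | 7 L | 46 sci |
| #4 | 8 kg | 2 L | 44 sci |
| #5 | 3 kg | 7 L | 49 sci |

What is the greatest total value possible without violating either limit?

Feasible sets respecting both limits:
- #1+#4+#5: mass 13, volume 19, value 112
- #1+#2+#5: mass 11, volume 20, value 110
- #3+#5: mass 11, volume 14, value 95
- #4+#5: mass 11, volume 9, value 93
Best: 112 sci.

112 sci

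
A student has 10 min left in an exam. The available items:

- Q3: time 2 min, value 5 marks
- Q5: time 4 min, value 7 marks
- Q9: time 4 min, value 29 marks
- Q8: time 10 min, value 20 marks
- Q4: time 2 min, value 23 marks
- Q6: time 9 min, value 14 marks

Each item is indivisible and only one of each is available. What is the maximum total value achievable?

Check high-value combinations within 10 min:
- Q5+Q9+Q4: time 4+4+2=10, value 7+29+23=59
- Q3+Q9+Q4: time 2+4+2=8, value 5+29+23=57
- Q9+Q4: time 4+2=6, value 29+23=52
- Q3+Q5+Q9: time 2+4+4=10, value 5+7+29=41
Best: 59 marks.

59 marks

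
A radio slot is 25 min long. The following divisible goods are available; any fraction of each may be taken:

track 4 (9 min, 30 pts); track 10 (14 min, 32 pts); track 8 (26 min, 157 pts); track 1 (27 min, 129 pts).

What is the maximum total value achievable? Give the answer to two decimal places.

150.96

Take in order of value per unit:
- track 8 (157/26 per unit): 25 of 26 → value 25×157/26 = 150.9615, running total 150.96
Total 150.96.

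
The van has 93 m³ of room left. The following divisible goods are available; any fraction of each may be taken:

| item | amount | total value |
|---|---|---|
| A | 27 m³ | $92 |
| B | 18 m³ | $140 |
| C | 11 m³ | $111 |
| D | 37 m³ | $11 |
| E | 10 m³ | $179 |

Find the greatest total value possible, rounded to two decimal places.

Take in order of value per unit:
- E (179/10 per unit): all 10 → value 179, running total 179.00
- C (111/11 per unit): all 11 → value 111, running total 290.00
- B (140/18 per unit): all 18 → value 140, running total 430.00
- A (92/27 per unit): all 27 → value 92, running total 522.00
- D (11/37 per unit): 27 of 37 → value 27×11/37 = 8.0270, running total 530.03
Total 530.03.

530.03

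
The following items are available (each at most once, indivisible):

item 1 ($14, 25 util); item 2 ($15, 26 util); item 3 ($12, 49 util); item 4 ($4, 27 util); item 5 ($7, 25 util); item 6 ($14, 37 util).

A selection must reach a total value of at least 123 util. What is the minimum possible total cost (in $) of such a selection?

37

Subsets with value ≥ 123, sorted by total cost:
- item 3+item 4+item 5+item 6: cost 37, value 138
- item 1+item 3+item 4+item 5: cost 37, value 126
- item 2+item 3+item 4+item 5: cost 38, value 127
Minimum cost: 37 $.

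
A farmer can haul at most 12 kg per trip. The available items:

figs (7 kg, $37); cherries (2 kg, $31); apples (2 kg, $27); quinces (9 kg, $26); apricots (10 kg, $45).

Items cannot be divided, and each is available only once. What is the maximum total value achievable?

This is a 0/1 knapsack; check combinations near the capacity.
- figs+cherries+apples: weight 7+2+2=11, value 37+31+27=95
- cherries+apricots: weight 2+10=12, value 31+45=76
- apples+apricots: weight 2+10=12, value 27+45=72
- figs+cherries: weight 7+2=9, value 37+31=68
Best: $95.

$95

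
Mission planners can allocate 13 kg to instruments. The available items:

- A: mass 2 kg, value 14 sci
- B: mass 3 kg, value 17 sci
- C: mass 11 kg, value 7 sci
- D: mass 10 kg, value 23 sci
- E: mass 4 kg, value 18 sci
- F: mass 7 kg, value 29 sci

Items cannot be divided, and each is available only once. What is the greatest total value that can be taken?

Check high-value combinations within 13 kg:
- A+E+F: mass 2+4+7=13, value 14+18+29=61
- A+B+F: mass 2+3+7=12, value 14+17+29=60
- A+B+E: mass 2+3+4=9, value 14+17+18=49
- E+F: mass 4+7=11, value 18+29=47
Best: 61 sci.

61 sci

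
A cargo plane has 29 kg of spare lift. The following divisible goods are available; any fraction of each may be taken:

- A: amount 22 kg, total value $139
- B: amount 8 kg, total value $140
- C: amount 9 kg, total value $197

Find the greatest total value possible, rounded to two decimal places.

412.82

Take in order of value per unit:
- C (197/9 per unit): all 9 → value 197, running total 197.00
- B (140/8 per unit): all 8 → value 140, running total 337.00
- A (139/22 per unit): 12 of 22 → value 12×139/22 = 75.8182, running total 412.82
Total 412.82.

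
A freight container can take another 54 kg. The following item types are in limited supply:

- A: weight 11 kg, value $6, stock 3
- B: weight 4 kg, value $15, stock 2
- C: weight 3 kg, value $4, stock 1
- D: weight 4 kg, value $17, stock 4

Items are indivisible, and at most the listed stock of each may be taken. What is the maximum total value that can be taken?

$114

Top feasible selections:
- 2×A + 2×B + 1×C + 4×D: weight 49, value 114
- 2×A + 2×B + 4×D: weight 46, value 110
Best: $114.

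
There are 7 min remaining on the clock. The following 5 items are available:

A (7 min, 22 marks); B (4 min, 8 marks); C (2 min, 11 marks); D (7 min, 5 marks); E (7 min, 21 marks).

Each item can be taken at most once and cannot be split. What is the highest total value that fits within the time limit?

Check high-value combinations within 7 min:
- A: time 7, value 22
- E: time 7, value 21
- B+C: time 4+2=6, value 8+11=19
Best: 22 marks.

22 marks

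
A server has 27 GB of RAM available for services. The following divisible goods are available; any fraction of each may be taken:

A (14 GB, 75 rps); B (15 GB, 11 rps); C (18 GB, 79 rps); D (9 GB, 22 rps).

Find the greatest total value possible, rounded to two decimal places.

132.06

Take in order of value per unit:
- A (75/14 per unit): all 14 → value 75, running total 75.00
- C (79/18 per unit): 13 of 18 → value 13×79/18 = 57.0556, running total 132.06
Total 132.06.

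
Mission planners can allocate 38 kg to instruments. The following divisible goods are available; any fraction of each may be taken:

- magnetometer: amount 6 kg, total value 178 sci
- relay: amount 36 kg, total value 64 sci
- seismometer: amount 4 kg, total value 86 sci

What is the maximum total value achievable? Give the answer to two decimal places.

313.78

Take in order of value per unit:
- magnetometer (178/6 per unit): all 6 → value 178, running total 178.00
- seismometer (86/4 per unit): all 4 → value 86, running total 264.00
- relay (64/36 per unit): 28 of 36 → value 28×64/36 = 49.7778, running total 313.78
Total 313.78.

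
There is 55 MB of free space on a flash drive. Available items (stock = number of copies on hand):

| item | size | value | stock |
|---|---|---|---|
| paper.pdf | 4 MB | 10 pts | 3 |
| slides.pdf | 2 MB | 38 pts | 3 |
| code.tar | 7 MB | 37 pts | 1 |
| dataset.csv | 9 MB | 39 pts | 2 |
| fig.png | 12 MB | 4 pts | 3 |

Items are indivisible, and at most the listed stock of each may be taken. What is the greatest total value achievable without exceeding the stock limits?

Best selections within size 55 and stock limits:
- 3×paper.pdf + 3×slides.pdf + 1×code.tar + 2×dataset.csv + 1×fig.png: size 55, value 263
- 3×paper.pdf + 3×slides.pdf + 1×code.tar + 2×dataset.csv: size 43, value 259
- 2×paper.pdf + 3×slides.pdf + 1×code.tar + 2×dataset.csv + 1×fig.png: size 51, value 253
- 2×paper.pdf + 3×slides.pdf + 1×code.tar + 2×dataset.csv: size 39, value 249
Best: 263 pts.

263 pts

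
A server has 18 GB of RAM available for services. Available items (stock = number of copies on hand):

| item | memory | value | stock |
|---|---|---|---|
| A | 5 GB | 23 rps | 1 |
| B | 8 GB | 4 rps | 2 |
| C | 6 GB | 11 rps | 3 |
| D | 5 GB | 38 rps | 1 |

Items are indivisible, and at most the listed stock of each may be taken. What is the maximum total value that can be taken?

72 rps

Best selections within memory 18 and stock limits:
- 1×A + 1×C + 1×D: memory 16, value 72
- 1×A + 1×B + 1×D: memory 18, value 65
- 1×A + 1×D: memory 10, value 61
- 2×C + 1×D: memory 17, value 60
Best: 72 rps.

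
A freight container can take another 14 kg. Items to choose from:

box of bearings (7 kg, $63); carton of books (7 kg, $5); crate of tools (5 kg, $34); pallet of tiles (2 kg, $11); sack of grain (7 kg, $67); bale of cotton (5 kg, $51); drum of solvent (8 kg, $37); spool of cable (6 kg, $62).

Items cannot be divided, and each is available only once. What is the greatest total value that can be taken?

$130

This is a 0/1 knapsack; check combinations near the capacity.
- box of bearings+sack of grain: weight 7+7=14, value 63+67=130
- sack of grain+spool of cable: weight 7+6=13, value 67+62=129
- pallet of tiles+sack of grain+bale of cotton: weight 2+7+5=14, value 11+67+51=129
- box of bearings+spool of cable: weight 7+6=13, value 63+62=125
Best: $130.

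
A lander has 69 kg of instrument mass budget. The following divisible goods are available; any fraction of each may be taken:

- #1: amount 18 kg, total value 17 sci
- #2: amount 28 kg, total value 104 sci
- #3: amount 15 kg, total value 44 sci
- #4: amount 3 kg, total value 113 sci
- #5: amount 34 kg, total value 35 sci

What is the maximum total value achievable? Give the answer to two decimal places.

284.68

Take in order of value per unit:
- #4 (113/3 per unit): all 3 → value 113, running total 113.00
- #2 (104/28 per unit): all 28 → value 104, running total 217.00
- #3 (44/15 per unit): all 15 → value 44, running total 261.00
- #5 (35/34 per unit): 23 of 34 → value 23×35/34 = 23.6765, running total 284.68
Total 284.68.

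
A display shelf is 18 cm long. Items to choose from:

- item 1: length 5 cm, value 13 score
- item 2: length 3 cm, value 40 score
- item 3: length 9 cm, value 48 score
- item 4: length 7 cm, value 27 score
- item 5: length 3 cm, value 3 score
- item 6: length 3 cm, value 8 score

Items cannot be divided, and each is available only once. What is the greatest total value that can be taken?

101 score

Check high-value combinations within 18 cm:
- item 1+item 2+item 3: length 5+3+9=17, value 13+40+48=101
- item 2+item 3+item 5+item 6: length 3+9+3+3=18, value 40+48+3+8=99
- item 2+item 3+item 6: length 3+9+3=15, value 40+48+8=96
Best: 101 score.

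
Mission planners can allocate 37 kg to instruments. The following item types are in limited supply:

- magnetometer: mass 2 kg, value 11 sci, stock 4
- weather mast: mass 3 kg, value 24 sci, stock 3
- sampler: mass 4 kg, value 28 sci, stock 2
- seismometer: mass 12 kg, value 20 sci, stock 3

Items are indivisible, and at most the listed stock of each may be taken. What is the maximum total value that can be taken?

Best selections within mass 37 and stock limits:
- 4×magnetometer + 3×weather mast + 2×sampler + 1×seismometer: mass 37, value 192
- 3×magnetometer + 3×weather mast + 2×sampler + 1×seismometer: mass 35, value 181
- 4×magnetometer + 3×weather mast + 2×sampler: mass 25, value 172
Best: 192 sci.

192 sci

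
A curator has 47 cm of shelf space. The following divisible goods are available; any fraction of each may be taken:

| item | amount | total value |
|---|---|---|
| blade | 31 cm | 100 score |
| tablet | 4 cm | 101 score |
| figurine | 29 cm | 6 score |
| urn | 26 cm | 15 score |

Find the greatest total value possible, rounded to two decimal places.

Take in order of value per unit:
- tablet (101/4 per unit): all 4 → value 101, running total 101.00
- blade (100/31 per unit): all 31 → value 100, running total 201.00
- urn (15/26 per unit): 12 of 26 → value 12×15/26 = 6.9231, running total 207.92
Total 207.92.

207.92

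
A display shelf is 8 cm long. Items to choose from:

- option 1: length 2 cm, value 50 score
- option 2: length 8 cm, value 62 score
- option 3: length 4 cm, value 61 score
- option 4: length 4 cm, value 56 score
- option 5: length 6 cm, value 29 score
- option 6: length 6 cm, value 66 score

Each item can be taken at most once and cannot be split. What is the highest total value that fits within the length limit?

117 score

Check high-value combinations within 8 cm:
- option 3+option 4: length 4+4=8, value 61+56=117
- option 1+option 6: length 2+6=8, value 50+66=116
- option 1+option 3: length 2+4=6, value 50+61=111
- option 1+option 4: length 2+4=6, value 50+56=106
Best: 117 score.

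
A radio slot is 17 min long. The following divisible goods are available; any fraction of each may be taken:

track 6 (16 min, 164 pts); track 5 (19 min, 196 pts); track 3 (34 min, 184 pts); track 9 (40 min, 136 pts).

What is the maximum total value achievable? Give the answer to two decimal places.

Take in order of value per unit:
- track 5 (196/19 per unit): 17 of 19 → value 17×196/19 = 175.3684, running total 175.37
Total 175.37.

175.37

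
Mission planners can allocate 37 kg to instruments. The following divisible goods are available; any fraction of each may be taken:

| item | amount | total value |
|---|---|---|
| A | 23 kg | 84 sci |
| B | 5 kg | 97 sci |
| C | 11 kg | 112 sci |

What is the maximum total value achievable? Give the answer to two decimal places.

Take in order of value per unit:
- B (97/5 per unit): all 5 → value 97, running total 97.00
- C (112/11 per unit): all 11 → value 112, running total 209.00
- A (84/23 per unit): 21 of 23 → value 21×84/23 = 76.6957, running total 285.70
Total 285.70.

285.70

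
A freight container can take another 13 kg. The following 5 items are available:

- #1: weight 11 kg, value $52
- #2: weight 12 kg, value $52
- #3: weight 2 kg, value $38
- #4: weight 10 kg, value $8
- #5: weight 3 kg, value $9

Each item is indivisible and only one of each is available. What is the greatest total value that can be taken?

Check high-value combinations within 13 kg:
- #1+#3: weight 11+2=13, value 52+38=90
- #1: weight 11, value 52
- #2: weight 12, value 52
Best: $90.

$90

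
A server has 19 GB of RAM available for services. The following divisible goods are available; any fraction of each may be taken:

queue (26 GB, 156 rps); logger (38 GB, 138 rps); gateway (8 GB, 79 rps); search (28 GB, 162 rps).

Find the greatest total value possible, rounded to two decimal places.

Take in order of value per unit:
- gateway (79/8 per unit): all 8 → value 79, running total 79.00
- queue (156/26 per unit): 11 of 26 → value 11×156/26 = 66.0000, running total 145.00
Total 145.00.

145.00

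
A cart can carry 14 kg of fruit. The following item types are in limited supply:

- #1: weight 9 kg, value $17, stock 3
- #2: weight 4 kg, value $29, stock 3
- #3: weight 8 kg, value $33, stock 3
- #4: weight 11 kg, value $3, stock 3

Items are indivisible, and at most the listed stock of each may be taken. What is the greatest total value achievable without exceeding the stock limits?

$87

Top feasible selections:
- 3×#2: weight 12, value 87
- 1×#2 + 1×#3: weight 12, value 62
- 2×#2: weight 8, value 58
Best: $87.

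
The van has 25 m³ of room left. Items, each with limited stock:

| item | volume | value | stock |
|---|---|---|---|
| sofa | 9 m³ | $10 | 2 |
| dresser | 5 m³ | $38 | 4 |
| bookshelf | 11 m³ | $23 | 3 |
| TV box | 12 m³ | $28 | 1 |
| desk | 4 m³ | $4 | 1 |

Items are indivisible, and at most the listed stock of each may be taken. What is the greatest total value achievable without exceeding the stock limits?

$156

Top feasible selections:
- 4×dresser + 1×desk: volume 24, value 156
- 4×dresser: volume 20, value 152
- 1×sofa + 3×dresser: volume 24, value 124
Best: $156.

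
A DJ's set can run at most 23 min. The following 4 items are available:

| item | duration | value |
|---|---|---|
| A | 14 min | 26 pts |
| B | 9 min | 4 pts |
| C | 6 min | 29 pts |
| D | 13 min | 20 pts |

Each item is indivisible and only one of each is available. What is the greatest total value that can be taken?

Check high-value combinations within 23 min:
- A+C: duration 14+6=20, value 26+29=55
- C+D: duration 6+13=19, value 29+20=49
- B+C: duration 9+6=15, value 4+29=33
- A+B: duration 14+9=23, value 26+4=30
Best: 55 pts.

55 pts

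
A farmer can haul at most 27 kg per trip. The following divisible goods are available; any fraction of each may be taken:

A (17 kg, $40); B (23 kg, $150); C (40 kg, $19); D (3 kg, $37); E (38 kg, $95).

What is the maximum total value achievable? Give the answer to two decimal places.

Take in order of value per unit:
- D (37/3 per unit): all 3 → value 37, running total 37.00
- B (150/23 per unit): all 23 → value 150, running total 187.00
- E (95/38 per unit): 1 of 38 → value 1×95/38 = 2.5000, running total 189.50
Total 189.50.

189.50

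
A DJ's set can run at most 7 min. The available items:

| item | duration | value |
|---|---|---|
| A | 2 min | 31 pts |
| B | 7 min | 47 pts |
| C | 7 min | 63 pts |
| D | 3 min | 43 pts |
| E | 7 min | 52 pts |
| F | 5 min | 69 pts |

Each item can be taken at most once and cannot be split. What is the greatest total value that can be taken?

Check high-value combinations within 7 min:
- A+F: duration 2+5=7, value 31+69=100
- A+D: duration 2+3=5, value 31+43=74
- F: duration 5, value 69
- C: duration 7, value 63
Best: 100 pts.

100 pts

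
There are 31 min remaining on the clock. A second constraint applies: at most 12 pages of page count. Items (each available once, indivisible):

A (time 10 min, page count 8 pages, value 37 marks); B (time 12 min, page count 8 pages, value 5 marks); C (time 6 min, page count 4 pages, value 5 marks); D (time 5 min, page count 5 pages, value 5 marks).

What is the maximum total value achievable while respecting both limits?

42 marks

Feasible sets respecting both limits:
- A+C: time 16, page count 12, value 42
- A: time 10, page count 8, value 37
- B+C: time 18, page count 12, value 10
- C+D: time 11, page count 9, value 10
Best: 42 marks.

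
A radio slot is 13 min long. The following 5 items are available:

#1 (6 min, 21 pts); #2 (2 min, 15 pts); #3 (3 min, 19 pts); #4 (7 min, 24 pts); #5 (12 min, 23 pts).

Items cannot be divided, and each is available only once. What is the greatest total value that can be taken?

58 pts

This is a 0/1 knapsack; check combinations near the capacity.
- #2+#3+#4: duration 2+3+7=12, value 15+19+24=58
- #1+#2+#3: duration 6+2+3=11, value 21+15+19=55
- #1+#4: duration 6+7=13, value 21+24=45
- #3+#4: duration 3+7=10, value 19+24=43
Best: 58 pts.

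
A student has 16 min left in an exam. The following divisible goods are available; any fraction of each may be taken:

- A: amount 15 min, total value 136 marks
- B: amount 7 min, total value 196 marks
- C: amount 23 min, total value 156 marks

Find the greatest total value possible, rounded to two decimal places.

277.60

Take in order of value per unit:
- B (196/7 per unit): all 7 → value 196, running total 196.00
- A (136/15 per unit): 9 of 15 → value 9×136/15 = 81.6000, running total 277.60
Total 277.60.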